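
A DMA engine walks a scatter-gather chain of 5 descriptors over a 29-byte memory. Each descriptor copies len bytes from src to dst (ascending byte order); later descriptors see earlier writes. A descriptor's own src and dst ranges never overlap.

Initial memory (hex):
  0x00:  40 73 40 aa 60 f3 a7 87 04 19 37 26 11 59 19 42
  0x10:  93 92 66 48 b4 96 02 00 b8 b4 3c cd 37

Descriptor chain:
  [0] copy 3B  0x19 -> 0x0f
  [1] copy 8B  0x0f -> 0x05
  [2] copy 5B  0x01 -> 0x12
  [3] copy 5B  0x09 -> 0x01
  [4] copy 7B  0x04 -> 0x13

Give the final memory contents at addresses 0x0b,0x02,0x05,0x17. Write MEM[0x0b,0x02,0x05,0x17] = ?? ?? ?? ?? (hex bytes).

  after D0: wrote 3B at 0x0f = b43ccd
  after D1: wrote 8B at 0x05 = b43ccd6648b49602
  after D2: wrote 5B at 0x12 = 7340aa60b4
  after D3: wrote 5B at 0x01 = 48b4960259
  after D4: wrote 7B at 0x13 = 02593ccd6648b4
query mem[0x0b]=0x96, mem[0x02]=0xb4, mem[0x05]=0x59, mem[0x17]=0x66

MEM[0x0b,0x02,0x05,0x17] = 96 b4 59 66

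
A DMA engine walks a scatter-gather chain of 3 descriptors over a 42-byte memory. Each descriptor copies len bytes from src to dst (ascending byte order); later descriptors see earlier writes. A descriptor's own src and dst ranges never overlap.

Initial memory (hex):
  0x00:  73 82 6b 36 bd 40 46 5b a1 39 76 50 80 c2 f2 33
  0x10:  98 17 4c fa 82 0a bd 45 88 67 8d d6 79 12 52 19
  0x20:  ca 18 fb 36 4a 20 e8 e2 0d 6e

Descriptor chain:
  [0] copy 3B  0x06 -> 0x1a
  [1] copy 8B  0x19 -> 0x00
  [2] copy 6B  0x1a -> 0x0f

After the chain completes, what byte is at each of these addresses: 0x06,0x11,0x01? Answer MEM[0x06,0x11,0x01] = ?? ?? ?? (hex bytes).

[0] 0x06->0x1a len=3 : 46 5b a1
[1] 0x19->0x00 len=8 : 67 46 5b a1 12 52 19 ca
[2] 0x1a->0x0f len=6 : 46 5b a1 12 52 19
query mem[0x06]=0x19, mem[0x11]=0xa1, mem[0x01]=0x46

MEM[0x06,0x11,0x01] = 19 a1 46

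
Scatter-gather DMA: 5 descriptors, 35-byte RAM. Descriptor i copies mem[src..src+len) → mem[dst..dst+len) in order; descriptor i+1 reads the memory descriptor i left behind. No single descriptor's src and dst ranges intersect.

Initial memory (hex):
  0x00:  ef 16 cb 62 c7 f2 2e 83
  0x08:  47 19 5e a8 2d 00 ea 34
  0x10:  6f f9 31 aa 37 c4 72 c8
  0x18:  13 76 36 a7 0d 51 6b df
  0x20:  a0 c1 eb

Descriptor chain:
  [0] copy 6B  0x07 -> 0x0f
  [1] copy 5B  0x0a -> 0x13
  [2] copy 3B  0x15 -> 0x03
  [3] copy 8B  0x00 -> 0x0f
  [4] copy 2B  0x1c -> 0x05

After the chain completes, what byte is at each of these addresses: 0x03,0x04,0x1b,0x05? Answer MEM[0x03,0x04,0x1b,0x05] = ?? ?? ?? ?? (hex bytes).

MEM[0x03,0x04,0x1b,0x05] = 2d 00 a7 0d

[0] 0x07->0x0f len=6 : 83 47 19 5e a8 2d
[1] 0x0a->0x13 len=5 : 5e a8 2d 00 ea
[2] 0x15->0x03 len=3 : 2d 00 ea
[3] 0x00->0x0f len=8 : ef 16 cb 2d 00 ea 2e 83
[4] 0x1c->0x05 len=2 : 0d 51
query mem[0x03]=0x2d, mem[0x04]=0x00, mem[0x1b]=0xa7, mem[0x05]=0x0d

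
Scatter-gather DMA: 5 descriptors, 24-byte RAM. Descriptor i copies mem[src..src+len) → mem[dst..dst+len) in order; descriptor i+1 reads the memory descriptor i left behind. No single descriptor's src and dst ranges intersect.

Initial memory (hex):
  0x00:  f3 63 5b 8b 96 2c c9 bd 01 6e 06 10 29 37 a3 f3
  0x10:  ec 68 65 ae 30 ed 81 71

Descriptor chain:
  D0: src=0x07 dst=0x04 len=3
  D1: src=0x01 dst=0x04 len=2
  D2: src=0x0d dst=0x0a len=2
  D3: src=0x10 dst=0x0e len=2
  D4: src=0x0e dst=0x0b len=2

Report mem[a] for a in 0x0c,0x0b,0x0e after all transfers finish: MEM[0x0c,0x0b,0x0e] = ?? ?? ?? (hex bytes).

[0] 0x07->0x04 len=3 : bd 01 6e
[1] 0x01->0x04 len=2 : 63 5b
[2] 0x0d->0x0a len=2 : 37 a3
[3] 0x10->0x0e len=2 : ec 68
[4] 0x0e->0x0b len=2 : ec 68
query mem[0x0c]=0x68, mem[0x0b]=0xec, mem[0x0e]=0xec

MEM[0x0c,0x0b,0x0e] = 68 ec ec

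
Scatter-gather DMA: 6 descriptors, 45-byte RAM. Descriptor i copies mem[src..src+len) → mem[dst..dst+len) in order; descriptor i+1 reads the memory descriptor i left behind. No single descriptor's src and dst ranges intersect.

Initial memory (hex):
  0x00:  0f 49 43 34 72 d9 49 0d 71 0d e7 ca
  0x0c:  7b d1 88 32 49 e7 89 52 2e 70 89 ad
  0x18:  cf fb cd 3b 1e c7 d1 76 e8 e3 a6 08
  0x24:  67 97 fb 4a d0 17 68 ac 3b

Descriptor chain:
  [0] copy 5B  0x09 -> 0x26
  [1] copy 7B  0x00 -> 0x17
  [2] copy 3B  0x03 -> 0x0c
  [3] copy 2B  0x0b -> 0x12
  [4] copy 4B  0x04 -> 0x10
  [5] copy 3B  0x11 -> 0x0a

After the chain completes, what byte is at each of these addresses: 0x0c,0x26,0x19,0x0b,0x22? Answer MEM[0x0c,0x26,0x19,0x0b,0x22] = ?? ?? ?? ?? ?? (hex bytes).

MEM[0x0c,0x26,0x19,0x0b,0x22] = 0d 0d 43 49 a6

D0: mem[0x26..0x2a] <- [0d e7 ca 7b d1]
D1: mem[0x17..0x1d] <- [0f 49 43 34 72 d9 49]
D2: mem[0x0c..0x0e] <- [34 72 d9]
D3: mem[0x12..0x13] <- [ca 34]
D4: mem[0x10..0x13] <- [72 d9 49 0d]
D5: mem[0x0a..0x0c] <- [d9 49 0d]
query mem[0x0c]=0x0d, mem[0x26]=0x0d, mem[0x19]=0x43, mem[0x0b]=0x49, mem[0x22]=0xa6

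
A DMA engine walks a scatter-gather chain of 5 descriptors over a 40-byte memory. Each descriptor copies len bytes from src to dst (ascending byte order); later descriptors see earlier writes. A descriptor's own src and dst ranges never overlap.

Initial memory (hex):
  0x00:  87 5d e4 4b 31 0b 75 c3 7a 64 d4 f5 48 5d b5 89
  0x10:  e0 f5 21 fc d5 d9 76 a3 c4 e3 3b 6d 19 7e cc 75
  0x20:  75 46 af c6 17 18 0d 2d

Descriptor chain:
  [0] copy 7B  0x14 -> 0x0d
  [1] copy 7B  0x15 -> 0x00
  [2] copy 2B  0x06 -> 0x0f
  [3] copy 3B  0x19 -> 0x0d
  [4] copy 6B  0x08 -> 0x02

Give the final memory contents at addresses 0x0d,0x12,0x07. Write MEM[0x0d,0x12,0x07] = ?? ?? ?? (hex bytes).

  after D0: wrote 7B at 0x0d = d5d976a3c4e33b
  after D1: wrote 7B at 0x00 = d976a3c4e33b6d
  after D2: wrote 2B at 0x0f = 6dc3
  after D3: wrote 3B at 0x0d = e33b6d
  after D4: wrote 6B at 0x02 = 7a64d4f548e3
query mem[0x0d]=0xe3, mem[0x12]=0xe3, mem[0x07]=0xe3

MEM[0x0d,0x12,0x07] = e3 e3 e3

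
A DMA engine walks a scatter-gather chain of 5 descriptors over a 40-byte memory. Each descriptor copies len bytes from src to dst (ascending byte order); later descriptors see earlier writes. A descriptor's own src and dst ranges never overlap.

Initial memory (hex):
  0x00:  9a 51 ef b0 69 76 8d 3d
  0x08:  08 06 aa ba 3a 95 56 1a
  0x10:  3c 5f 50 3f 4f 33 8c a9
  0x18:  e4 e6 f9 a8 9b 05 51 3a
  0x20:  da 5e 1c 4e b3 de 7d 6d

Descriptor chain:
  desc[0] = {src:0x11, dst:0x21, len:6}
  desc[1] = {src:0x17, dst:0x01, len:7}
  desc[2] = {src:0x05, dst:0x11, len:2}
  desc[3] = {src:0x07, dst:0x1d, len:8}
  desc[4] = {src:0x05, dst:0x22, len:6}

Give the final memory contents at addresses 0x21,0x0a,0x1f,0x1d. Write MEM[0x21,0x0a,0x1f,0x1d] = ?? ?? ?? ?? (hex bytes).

  after D0: wrote 6B at 0x21 = 5f503f4f338c
  after D1: wrote 7B at 0x01 = a9e4e6f9a89b05
  after D2: wrote 2B at 0x11 = a89b
  after D3: wrote 8B at 0x1d = 050806aaba3a9556
  after D4: wrote 6B at 0x22 = a89b050806aa
query mem[0x21]=0xba, mem[0x0a]=0xaa, mem[0x1f]=0x06, mem[0x1d]=0x05

MEM[0x21,0x0a,0x1f,0x1d] = ba aa 06 05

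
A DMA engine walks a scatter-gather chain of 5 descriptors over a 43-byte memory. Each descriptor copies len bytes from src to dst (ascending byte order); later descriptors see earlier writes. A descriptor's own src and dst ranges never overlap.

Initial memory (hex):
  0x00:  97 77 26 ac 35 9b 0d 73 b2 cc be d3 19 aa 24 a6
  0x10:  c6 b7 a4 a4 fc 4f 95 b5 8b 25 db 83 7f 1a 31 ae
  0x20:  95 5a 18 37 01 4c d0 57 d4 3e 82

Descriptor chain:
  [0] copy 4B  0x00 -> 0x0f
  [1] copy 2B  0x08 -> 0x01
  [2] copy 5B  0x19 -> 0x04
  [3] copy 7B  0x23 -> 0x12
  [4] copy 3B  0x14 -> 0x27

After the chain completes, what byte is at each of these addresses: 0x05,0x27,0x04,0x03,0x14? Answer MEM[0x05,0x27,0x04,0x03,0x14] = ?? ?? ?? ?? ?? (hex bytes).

MEM[0x05,0x27,0x04,0x03,0x14] = db 4c 25 ac 4c

  after D0: wrote 4B at 0x0f = 977726ac
  after D1: wrote 2B at 0x01 = b2cc
  after D2: wrote 5B at 0x04 = 25db837f1a
  after D3: wrote 7B at 0x12 = 37014cd057d43e
  after D4: wrote 3B at 0x27 = 4cd057
query mem[0x05]=0xdb, mem[0x27]=0x4c, mem[0x04]=0x25, mem[0x03]=0xac, mem[0x14]=0x4c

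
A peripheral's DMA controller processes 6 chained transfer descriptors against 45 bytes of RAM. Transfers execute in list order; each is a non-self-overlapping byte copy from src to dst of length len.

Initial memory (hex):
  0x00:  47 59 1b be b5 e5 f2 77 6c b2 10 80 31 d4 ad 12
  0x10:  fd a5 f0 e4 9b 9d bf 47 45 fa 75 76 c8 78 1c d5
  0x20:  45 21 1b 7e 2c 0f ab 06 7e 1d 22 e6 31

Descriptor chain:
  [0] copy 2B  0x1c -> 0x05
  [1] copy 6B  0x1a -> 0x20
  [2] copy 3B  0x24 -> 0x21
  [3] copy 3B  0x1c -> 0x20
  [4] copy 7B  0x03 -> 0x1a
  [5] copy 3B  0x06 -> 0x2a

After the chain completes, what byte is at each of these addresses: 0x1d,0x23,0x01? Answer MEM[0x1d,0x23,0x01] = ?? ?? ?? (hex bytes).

MEM[0x1d,0x23,0x01] = 78 ab 59

[0] 0x1c->0x05 len=2 : c8 78
[1] 0x1a->0x20 len=6 : 75 76 c8 78 1c d5
[2] 0x24->0x21 len=3 : 1c d5 ab
[3] 0x1c->0x20 len=3 : c8 78 1c
[4] 0x03->0x1a len=7 : be b5 c8 78 77 6c b2
[5] 0x06->0x2a len=3 : 78 77 6c
query mem[0x1d]=0x78, mem[0x23]=0xab, mem[0x01]=0x59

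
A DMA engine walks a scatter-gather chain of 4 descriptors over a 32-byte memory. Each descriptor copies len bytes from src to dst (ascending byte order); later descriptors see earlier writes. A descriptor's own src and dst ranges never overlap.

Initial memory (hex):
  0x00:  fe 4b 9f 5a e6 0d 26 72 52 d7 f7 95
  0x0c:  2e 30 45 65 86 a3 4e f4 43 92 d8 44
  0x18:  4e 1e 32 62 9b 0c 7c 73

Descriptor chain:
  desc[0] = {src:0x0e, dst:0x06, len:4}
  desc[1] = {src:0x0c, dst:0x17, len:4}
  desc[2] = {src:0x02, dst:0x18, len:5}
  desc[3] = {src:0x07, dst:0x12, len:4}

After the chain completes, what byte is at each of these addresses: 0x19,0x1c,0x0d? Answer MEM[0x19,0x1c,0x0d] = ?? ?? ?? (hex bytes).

D0: mem[0x06..0x09] <- [45 65 86 a3]
D1: mem[0x17..0x1a] <- [2e 30 45 65]
D2: mem[0x18..0x1c] <- [9f 5a e6 0d 45]
D3: mem[0x12..0x15] <- [65 86 a3 f7]
query mem[0x19]=0x5a, mem[0x1c]=0x45, mem[0x0d]=0x30

MEM[0x19,0x1c,0x0d] = 5a 45 30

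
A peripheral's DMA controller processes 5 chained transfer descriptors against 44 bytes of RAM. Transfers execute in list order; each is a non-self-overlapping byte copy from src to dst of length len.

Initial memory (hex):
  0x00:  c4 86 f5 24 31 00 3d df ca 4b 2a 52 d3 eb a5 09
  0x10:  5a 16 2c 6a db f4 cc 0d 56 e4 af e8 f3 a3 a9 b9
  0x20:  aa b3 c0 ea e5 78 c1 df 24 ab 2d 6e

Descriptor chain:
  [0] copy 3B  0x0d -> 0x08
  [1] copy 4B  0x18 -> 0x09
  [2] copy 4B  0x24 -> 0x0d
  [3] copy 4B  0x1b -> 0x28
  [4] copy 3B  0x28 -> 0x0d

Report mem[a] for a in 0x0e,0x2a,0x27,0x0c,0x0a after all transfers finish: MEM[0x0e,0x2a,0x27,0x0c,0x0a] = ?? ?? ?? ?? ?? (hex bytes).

#0 dst[0x08+3] := {0xeb,0xa5,0x09}
#1 dst[0x09+4] := {0x56,0xe4,0xaf,0xe8}
#2 dst[0x0d+4] := {0xe5,0x78,0xc1,0xdf}
#3 dst[0x28+4] := {0xe8,0xf3,0xa3,0xa9}
#4 dst[0x0d+3] := {0xe8,0xf3,0xa3}
query mem[0x0e]=0xf3, mem[0x2a]=0xa3, mem[0x27]=0xdf, mem[0x0c]=0xe8, mem[0x0a]=0xe4

MEM[0x0e,0x2a,0x27,0x0c,0x0a] = f3 a3 df e8 e4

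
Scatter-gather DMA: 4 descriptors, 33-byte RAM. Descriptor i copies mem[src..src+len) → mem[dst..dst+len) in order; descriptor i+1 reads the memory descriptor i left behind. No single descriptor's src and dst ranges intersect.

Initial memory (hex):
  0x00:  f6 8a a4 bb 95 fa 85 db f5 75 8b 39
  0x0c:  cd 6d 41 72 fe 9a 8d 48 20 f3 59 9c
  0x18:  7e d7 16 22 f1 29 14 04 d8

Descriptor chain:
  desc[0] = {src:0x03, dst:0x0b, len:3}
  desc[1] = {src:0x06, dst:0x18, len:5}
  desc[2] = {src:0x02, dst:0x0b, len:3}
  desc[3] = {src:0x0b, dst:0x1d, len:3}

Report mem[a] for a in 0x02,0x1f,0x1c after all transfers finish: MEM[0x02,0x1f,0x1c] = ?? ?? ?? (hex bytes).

MEM[0x02,0x1f,0x1c] = a4 95 8b

#0 dst[0x0b+3] := {0xbb,0x95,0xfa}
#1 dst[0x18+5] := {0x85,0xdb,0xf5,0x75,0x8b}
#2 dst[0x0b+3] := {0xa4,0xbb,0x95}
#3 dst[0x1d+3] := {0xa4,0xbb,0x95}
query mem[0x02]=0xa4, mem[0x1f]=0x95, mem[0x1c]=0x8b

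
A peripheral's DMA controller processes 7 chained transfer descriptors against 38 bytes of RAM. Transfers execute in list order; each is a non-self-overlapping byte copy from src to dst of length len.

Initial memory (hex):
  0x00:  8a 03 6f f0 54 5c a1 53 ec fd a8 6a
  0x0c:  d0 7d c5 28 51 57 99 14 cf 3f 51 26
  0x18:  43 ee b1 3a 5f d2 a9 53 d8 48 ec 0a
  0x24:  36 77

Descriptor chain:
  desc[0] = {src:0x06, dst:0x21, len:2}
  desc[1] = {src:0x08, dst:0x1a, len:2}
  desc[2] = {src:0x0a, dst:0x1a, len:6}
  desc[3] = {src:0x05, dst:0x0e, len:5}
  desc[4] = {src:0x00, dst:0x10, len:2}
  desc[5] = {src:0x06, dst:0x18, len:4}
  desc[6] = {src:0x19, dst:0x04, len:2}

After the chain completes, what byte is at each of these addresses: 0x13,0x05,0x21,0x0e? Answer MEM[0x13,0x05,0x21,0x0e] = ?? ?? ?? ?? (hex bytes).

MEM[0x13,0x05,0x21,0x0e] = 14 ec a1 5c

  after D0: wrote 2B at 0x21 = a153
  after D1: wrote 2B at 0x1a = ecfd
  after D2: wrote 6B at 0x1a = a86ad07dc528
  after D3: wrote 5B at 0x0e = 5ca153ecfd
  after D4: wrote 2B at 0x10 = 8a03
  after D5: wrote 4B at 0x18 = a153ecfd
  after D6: wrote 2B at 0x04 = 53ec
query mem[0x13]=0x14, mem[0x05]=0xec, mem[0x21]=0xa1, mem[0x0e]=0x5c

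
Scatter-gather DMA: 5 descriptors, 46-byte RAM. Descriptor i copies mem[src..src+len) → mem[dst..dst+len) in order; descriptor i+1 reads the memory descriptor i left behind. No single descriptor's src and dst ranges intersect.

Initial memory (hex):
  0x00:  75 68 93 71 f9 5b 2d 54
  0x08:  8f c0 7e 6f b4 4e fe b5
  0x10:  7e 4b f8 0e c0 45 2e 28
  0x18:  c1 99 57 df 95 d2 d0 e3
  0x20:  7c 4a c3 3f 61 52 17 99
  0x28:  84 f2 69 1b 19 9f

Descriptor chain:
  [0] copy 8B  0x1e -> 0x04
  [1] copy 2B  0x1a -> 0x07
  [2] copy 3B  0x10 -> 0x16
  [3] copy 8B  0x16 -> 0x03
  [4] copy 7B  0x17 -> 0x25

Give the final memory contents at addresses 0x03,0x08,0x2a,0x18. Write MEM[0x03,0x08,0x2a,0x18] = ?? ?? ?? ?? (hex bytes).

#0 dst[0x04+8] := {0xd0,0xe3,0x7c,0x4a,0xc3,0x3f,0x61,0x52}
#1 dst[0x07+2] := {0x57,0xdf}
#2 dst[0x16+3] := {0x7e,0x4b,0xf8}
#3 dst[0x03+8] := {0x7e,0x4b,0xf8,0x99,0x57,0xdf,0x95,0xd2}
#4 dst[0x25+7] := {0x4b,0xf8,0x99,0x57,0xdf,0x95,0xd2}
query mem[0x03]=0x7e, mem[0x08]=0xdf, mem[0x2a]=0x95, mem[0x18]=0xf8

MEM[0x03,0x08,0x2a,0x18] = 7e df 95 f8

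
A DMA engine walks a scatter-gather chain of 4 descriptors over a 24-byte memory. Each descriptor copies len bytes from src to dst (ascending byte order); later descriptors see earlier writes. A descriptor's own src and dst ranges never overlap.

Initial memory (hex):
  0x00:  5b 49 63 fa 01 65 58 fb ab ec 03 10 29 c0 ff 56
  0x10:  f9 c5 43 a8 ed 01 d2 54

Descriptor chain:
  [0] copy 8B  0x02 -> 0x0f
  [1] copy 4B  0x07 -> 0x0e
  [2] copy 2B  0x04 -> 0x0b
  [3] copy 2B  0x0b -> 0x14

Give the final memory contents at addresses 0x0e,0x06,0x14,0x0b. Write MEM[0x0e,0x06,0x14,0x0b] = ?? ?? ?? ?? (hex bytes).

MEM[0x0e,0x06,0x14,0x0b] = fb 58 01 01

  after D0: wrote 8B at 0x0f = 63fa016558fbabec
  after D1: wrote 4B at 0x0e = fbabec03
  after D2: wrote 2B at 0x0b = 0165
  after D3: wrote 2B at 0x14 = 0165
query mem[0x0e]=0xfb, mem[0x06]=0x58, mem[0x14]=0x01, mem[0x0b]=0x01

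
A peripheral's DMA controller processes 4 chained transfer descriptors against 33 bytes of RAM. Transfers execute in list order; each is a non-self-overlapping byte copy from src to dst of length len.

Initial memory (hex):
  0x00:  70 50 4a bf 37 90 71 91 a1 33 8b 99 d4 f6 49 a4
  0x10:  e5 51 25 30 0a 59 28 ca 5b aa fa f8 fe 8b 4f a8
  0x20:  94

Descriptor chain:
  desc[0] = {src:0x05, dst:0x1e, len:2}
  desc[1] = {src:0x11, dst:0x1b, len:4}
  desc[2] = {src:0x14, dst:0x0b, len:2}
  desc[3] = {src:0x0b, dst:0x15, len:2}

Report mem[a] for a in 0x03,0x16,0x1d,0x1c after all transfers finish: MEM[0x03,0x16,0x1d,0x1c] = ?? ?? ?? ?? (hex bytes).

MEM[0x03,0x16,0x1d,0x1c] = bf 59 30 25

D0: mem[0x1e..0x1f] <- [90 71]
D1: mem[0x1b..0x1e] <- [51 25 30 0a]
D2: mem[0x0b..0x0c] <- [0a 59]
D3: mem[0x15..0x16] <- [0a 59]
query mem[0x03]=0xbf, mem[0x16]=0x59, mem[0x1d]=0x30, mem[0x1c]=0x25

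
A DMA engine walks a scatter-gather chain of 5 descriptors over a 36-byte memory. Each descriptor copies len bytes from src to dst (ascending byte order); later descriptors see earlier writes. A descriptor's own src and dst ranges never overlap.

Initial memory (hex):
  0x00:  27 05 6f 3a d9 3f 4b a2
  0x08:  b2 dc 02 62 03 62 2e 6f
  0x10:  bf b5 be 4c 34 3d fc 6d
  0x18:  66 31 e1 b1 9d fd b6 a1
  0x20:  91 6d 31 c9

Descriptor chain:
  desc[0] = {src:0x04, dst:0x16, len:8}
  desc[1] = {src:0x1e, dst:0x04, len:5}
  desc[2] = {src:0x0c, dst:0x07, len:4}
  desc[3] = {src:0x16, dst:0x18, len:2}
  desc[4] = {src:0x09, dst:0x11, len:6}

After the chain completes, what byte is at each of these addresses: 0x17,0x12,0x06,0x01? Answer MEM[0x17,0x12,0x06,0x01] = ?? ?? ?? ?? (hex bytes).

MEM[0x17,0x12,0x06,0x01] = 3f 6f 91 05

D0: mem[0x16..0x1d] <- [d9 3f 4b a2 b2 dc 02 62]
D1: mem[0x04..0x08] <- [b6 a1 91 6d 31]
D2: mem[0x07..0x0a] <- [03 62 2e 6f]
D3: mem[0x18..0x19] <- [d9 3f]
D4: mem[0x11..0x16] <- [2e 6f 62 03 62 2e]
query mem[0x17]=0x3f, mem[0x12]=0x6f, mem[0x06]=0x91, mem[0x01]=0x05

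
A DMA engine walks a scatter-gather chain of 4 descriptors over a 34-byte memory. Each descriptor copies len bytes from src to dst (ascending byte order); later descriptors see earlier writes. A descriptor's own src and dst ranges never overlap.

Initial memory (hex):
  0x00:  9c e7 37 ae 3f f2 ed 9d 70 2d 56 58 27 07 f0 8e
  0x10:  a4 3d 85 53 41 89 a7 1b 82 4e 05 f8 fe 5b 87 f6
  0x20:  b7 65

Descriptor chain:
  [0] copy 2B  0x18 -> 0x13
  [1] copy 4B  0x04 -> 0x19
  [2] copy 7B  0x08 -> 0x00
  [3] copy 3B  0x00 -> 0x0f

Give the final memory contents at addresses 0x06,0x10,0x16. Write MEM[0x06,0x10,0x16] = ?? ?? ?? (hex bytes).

#0 dst[0x13+2] := {0x82,0x4e}
#1 dst[0x19+4] := {0x3f,0xf2,0xed,0x9d}
#2 dst[0x00+7] := {0x70,0x2d,0x56,0x58,0x27,0x07,0xf0}
#3 dst[0x0f+3] := {0x70,0x2d,0x56}
query mem[0x06]=0xf0, mem[0x10]=0x2d, mem[0x16]=0xa7

MEM[0x06,0x10,0x16] = f0 2d a7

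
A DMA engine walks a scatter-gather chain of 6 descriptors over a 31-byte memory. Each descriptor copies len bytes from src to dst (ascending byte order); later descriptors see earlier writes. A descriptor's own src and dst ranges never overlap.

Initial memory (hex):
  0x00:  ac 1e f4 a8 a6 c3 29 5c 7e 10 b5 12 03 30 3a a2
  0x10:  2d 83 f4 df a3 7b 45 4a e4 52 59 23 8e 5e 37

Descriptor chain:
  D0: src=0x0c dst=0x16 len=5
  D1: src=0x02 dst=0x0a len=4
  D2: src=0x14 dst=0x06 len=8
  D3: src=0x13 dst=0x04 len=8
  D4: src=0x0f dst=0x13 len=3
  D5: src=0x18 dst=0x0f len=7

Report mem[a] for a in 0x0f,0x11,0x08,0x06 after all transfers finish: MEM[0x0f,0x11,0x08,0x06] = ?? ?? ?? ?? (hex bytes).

MEM[0x0f,0x11,0x08,0x06] = 3a 2d 30 7b

#0 dst[0x16+5] := {0x03,0x30,0x3a,0xa2,0x2d}
#1 dst[0x0a+4] := {0xf4,0xa8,0xa6,0xc3}
#2 dst[0x06+8] := {0xa3,0x7b,0x03,0x30,0x3a,0xa2,0x2d,0x23}
#3 dst[0x04+8] := {0xdf,0xa3,0x7b,0x03,0x30,0x3a,0xa2,0x2d}
#4 dst[0x13+3] := {0xa2,0x2d,0x83}
#5 dst[0x0f+7] := {0x3a,0xa2,0x2d,0x23,0x8e,0x5e,0x37}
query mem[0x0f]=0x3a, mem[0x11]=0x2d, mem[0x08]=0x30, mem[0x06]=0x7b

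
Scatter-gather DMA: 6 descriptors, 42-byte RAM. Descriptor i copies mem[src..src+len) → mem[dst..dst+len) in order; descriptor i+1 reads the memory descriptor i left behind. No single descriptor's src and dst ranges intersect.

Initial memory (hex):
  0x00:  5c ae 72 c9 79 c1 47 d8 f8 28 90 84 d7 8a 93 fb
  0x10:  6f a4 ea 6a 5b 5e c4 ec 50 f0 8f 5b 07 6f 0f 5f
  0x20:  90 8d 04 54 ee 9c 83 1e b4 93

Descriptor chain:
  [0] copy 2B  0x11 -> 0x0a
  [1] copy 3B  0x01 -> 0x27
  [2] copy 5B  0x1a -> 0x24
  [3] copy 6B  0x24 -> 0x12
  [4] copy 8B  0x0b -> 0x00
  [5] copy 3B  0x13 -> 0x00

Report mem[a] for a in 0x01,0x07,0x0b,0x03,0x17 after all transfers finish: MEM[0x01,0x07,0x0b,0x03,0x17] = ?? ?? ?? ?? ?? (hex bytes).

MEM[0x01,0x07,0x0b,0x03,0x17] = 07 8f ea 93 c9

[0] 0x11->0x0a len=2 : a4 ea
[1] 0x01->0x27 len=3 : ae 72 c9
[2] 0x1a->0x24 len=5 : 8f 5b 07 6f 0f
[3] 0x24->0x12 len=6 : 8f 5b 07 6f 0f c9
[4] 0x0b->0x00 len=8 : ea d7 8a 93 fb 6f a4 8f
[5] 0x13->0x00 len=3 : 5b 07 6f
query mem[0x01]=0x07, mem[0x07]=0x8f, mem[0x0b]=0xea, mem[0x03]=0x93, mem[0x17]=0xc9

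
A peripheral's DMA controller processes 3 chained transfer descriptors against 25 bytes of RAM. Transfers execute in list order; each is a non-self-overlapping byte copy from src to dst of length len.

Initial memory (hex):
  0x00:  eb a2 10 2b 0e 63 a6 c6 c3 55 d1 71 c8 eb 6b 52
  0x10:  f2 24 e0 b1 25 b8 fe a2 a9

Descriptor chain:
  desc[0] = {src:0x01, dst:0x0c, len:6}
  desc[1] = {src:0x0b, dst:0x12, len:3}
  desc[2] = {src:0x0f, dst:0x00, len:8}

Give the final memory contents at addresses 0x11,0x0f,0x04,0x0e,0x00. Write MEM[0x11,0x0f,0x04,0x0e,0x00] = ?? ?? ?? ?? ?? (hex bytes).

  after D0: wrote 6B at 0x0c = a2102b0e63a6
  after D1: wrote 3B at 0x12 = 71a210
  after D2: wrote 8B at 0x00 = 0e63a671a210b8fe
query mem[0x11]=0xa6, mem[0x0f]=0x0e, mem[0x04]=0xa2, mem[0x0e]=0x2b, mem[0x00]=0x0e

MEM[0x11,0x0f,0x04,0x0e,0x00] = a6 0e a2 2b 0e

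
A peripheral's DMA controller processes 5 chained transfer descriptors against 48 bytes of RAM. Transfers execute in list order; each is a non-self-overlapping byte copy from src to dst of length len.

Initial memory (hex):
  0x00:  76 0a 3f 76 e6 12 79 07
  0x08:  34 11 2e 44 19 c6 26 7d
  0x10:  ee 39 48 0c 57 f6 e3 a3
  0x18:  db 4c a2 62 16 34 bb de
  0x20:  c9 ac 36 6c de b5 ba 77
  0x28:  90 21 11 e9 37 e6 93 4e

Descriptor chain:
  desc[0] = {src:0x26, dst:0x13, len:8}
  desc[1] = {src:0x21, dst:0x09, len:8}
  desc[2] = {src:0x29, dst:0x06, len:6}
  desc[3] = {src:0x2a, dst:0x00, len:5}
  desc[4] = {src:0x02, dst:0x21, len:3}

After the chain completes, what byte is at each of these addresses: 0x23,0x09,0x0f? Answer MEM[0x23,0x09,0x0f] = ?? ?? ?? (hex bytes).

MEM[0x23,0x09,0x0f] = 93 37 77

  after D0: wrote 8B at 0x13 = ba77902111e937e6
  after D1: wrote 8B at 0x09 = ac366cdeb5ba7790
  after D2: wrote 6B at 0x06 = 2111e937e693
  after D3: wrote 5B at 0x00 = 11e937e693
  after D4: wrote 3B at 0x21 = 37e693
query mem[0x23]=0x93, mem[0x09]=0x37, mem[0x0f]=0x77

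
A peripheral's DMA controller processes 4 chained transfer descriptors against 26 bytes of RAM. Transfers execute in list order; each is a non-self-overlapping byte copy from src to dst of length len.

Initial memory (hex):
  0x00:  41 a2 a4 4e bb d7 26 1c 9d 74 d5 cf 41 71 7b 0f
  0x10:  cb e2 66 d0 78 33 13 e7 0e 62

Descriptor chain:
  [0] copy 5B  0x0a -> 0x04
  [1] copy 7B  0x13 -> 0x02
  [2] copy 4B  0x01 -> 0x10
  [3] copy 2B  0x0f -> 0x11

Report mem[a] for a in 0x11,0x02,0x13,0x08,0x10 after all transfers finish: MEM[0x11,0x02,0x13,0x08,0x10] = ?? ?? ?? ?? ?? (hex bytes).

[0] 0x0a->0x04 len=5 : d5 cf 41 71 7b
[1] 0x13->0x02 len=7 : d0 78 33 13 e7 0e 62
[2] 0x01->0x10 len=4 : a2 d0 78 33
[3] 0x0f->0x11 len=2 : 0f a2
query mem[0x11]=0x0f, mem[0x02]=0xd0, mem[0x13]=0x33, mem[0x08]=0x62, mem[0x10]=0xa2

MEM[0x11,0x02,0x13,0x08,0x10] = 0f d0 33 62 a2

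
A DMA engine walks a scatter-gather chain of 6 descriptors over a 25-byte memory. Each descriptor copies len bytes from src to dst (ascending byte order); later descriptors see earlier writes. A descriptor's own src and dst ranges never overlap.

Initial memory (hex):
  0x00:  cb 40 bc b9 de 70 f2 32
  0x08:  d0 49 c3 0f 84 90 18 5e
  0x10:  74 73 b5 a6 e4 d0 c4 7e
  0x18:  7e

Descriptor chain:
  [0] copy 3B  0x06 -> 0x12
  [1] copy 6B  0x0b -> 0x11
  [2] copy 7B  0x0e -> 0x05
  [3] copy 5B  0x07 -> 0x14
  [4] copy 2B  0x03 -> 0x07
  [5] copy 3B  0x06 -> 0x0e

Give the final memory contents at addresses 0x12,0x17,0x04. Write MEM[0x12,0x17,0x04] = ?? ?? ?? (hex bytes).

[0] 0x06->0x12 len=3 : f2 32 d0
[1] 0x0b->0x11 len=6 : 0f 84 90 18 5e 74
[2] 0x0e->0x05 len=7 : 18 5e 74 0f 84 90 18
[3] 0x07->0x14 len=5 : 74 0f 84 90 18
[4] 0x03->0x07 len=2 : b9 de
[5] 0x06->0x0e len=3 : 5e b9 de
query mem[0x12]=0x84, mem[0x17]=0x90, mem[0x04]=0xde

MEM[0x12,0x17,0x04] = 84 90 de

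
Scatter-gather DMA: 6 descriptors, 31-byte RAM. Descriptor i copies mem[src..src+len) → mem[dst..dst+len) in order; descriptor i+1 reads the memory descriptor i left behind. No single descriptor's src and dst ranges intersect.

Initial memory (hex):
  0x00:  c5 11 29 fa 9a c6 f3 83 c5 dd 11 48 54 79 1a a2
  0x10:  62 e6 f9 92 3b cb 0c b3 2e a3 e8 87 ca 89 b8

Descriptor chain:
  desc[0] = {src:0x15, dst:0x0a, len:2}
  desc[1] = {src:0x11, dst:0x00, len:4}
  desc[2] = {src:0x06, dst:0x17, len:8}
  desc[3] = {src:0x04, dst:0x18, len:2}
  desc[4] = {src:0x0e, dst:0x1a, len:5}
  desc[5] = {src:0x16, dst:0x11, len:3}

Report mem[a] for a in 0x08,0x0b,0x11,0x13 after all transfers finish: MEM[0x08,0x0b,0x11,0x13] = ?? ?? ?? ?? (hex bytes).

D0: mem[0x0a..0x0b] <- [cb 0c]
D1: mem[0x00..0x03] <- [e6 f9 92 3b]
D2: mem[0x17..0x1e] <- [f3 83 c5 dd cb 0c 54 79]
D3: mem[0x18..0x19] <- [9a c6]
D4: mem[0x1a..0x1e] <- [1a a2 62 e6 f9]
D5: mem[0x11..0x13] <- [0c f3 9a]
query mem[0x08]=0xc5, mem[0x0b]=0x0c, mem[0x11]=0x0c, mem[0x13]=0x9a

MEM[0x08,0x0b,0x11,0x13] = c5 0c 0c 9a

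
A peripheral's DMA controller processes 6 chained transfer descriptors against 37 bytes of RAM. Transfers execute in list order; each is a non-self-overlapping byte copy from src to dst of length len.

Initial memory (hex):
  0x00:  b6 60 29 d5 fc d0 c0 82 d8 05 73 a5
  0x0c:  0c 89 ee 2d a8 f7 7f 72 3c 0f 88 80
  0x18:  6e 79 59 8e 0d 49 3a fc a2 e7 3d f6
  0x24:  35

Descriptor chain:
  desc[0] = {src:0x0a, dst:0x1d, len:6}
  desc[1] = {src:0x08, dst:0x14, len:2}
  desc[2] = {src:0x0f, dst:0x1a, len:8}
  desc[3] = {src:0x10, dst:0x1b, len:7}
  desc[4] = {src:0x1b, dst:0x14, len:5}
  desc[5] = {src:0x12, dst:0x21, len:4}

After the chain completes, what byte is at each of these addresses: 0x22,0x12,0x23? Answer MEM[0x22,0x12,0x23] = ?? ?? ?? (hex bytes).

MEM[0x22,0x12,0x23] = 72 7f a8

D0: mem[0x1d..0x22] <- [73 a5 0c 89 ee 2d]
D1: mem[0x14..0x15] <- [d8 05]
D2: mem[0x1a..0x21] <- [2d a8 f7 7f 72 d8 05 88]
D3: mem[0x1b..0x21] <- [a8 f7 7f 72 d8 05 88]
D4: mem[0x14..0x18] <- [a8 f7 7f 72 d8]
D5: mem[0x21..0x24] <- [7f 72 a8 f7]
query mem[0x22]=0x72, mem[0x12]=0x7f, mem[0x23]=0xa8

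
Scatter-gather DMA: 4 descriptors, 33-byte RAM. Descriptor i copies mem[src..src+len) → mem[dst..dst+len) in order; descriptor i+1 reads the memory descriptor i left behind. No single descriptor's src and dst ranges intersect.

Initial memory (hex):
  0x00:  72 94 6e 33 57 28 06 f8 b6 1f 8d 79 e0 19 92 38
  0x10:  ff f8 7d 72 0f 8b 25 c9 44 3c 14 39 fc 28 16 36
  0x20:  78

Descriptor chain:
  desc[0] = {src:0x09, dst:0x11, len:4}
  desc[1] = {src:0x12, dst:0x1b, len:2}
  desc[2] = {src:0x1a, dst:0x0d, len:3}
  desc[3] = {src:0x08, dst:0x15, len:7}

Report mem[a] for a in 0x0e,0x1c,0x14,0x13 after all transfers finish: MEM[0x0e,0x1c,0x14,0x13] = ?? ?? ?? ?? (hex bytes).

  after D0: wrote 4B at 0x11 = 1f8d79e0
  after D1: wrote 2B at 0x1b = 8d79
  after D2: wrote 3B at 0x0d = 148d79
  after D3: wrote 7B at 0x15 = b61f8d79e0148d
query mem[0x0e]=0x8d, mem[0x1c]=0x79, mem[0x14]=0xe0, mem[0x13]=0x79

MEM[0x0e,0x1c,0x14,0x13] = 8d 79 e0 79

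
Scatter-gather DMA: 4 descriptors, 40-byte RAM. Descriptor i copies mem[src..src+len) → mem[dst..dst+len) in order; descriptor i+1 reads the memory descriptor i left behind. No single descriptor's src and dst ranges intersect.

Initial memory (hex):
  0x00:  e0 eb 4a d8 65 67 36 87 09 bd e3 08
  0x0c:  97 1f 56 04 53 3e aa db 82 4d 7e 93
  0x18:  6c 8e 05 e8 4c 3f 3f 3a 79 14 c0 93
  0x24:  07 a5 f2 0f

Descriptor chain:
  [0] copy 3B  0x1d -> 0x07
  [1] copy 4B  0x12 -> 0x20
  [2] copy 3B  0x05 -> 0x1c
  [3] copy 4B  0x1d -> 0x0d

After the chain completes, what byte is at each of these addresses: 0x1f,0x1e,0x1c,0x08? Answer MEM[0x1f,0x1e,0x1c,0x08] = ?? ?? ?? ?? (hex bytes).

[0] 0x1d->0x07 len=3 : 3f 3f 3a
[1] 0x12->0x20 len=4 : aa db 82 4d
[2] 0x05->0x1c len=3 : 67 36 3f
[3] 0x1d->0x0d len=4 : 36 3f 3a aa
query mem[0x1f]=0x3a, mem[0x1e]=0x3f, mem[0x1c]=0x67, mem[0x08]=0x3f

MEM[0x1f,0x1e,0x1c,0x08] = 3a 3f 67 3f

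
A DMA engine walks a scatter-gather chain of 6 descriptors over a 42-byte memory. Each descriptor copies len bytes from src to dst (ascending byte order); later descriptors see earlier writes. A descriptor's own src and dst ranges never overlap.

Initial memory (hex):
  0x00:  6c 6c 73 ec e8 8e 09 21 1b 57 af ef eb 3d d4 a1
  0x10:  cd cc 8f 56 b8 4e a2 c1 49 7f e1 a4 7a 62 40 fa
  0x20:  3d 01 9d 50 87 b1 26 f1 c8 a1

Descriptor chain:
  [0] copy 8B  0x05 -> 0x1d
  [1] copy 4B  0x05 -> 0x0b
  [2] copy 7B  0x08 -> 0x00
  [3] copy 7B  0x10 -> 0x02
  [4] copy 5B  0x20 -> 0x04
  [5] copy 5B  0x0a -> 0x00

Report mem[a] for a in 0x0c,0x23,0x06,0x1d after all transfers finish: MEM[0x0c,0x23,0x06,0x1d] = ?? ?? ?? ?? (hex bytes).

D0: mem[0x1d..0x24] <- [8e 09 21 1b 57 af ef eb]
D1: mem[0x0b..0x0e] <- [8e 09 21 1b]
D2: mem[0x00..0x06] <- [1b 57 af 8e 09 21 1b]
D3: mem[0x02..0x08] <- [cd cc 8f 56 b8 4e a2]
D4: mem[0x04..0x08] <- [1b 57 af ef eb]
D5: mem[0x00..0x04] <- [af 8e 09 21 1b]
query mem[0x0c]=0x09, mem[0x23]=0xef, mem[0x06]=0xaf, mem[0x1d]=0x8e

MEM[0x0c,0x23,0x06,0x1d] = 09 ef af 8e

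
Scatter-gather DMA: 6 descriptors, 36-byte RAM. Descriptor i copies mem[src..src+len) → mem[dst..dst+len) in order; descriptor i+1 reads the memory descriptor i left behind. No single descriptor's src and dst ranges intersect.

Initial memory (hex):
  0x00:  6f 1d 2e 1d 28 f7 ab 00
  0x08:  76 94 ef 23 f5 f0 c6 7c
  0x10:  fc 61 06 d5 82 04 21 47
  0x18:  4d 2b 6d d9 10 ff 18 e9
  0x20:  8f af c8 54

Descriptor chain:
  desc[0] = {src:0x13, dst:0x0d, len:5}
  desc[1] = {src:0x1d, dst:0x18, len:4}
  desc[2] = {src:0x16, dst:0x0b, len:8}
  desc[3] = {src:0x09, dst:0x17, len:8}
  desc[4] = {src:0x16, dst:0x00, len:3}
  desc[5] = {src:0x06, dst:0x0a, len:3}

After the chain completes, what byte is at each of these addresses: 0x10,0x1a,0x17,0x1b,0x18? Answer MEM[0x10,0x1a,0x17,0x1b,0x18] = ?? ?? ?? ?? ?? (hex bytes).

  after D0: wrote 5B at 0x0d = d582042147
  after D1: wrote 4B at 0x18 = ff18e98f
  after D2: wrote 8B at 0x0b = 2147ff18e98f10ff
  after D3: wrote 8B at 0x17 = 94ef2147ff18e98f
  after D4: wrote 3B at 0x00 = 2194ef
  after D5: wrote 3B at 0x0a = ab0076
query mem[0x10]=0x8f, mem[0x1a]=0x47, mem[0x17]=0x94, mem[0x1b]=0xff, mem[0x18]=0xef

MEM[0x10,0x1a,0x17,0x1b,0x18] = 8f 47 94 ff ef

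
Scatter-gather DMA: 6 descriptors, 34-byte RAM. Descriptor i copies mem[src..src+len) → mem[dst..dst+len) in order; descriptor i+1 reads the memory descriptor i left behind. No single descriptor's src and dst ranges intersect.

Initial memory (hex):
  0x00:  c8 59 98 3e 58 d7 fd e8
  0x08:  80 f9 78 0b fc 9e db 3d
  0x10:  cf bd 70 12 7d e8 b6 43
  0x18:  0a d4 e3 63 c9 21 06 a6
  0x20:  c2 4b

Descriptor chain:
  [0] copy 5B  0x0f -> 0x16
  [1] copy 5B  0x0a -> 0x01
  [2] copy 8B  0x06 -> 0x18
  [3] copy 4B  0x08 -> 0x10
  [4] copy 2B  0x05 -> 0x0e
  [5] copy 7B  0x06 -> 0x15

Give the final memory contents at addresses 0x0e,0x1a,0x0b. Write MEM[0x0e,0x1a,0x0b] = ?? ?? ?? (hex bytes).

MEM[0x0e,0x1a,0x0b] = db 0b 0b

D0: mem[0x16..0x1a] <- [3d cf bd 70 12]
D1: mem[0x01..0x05] <- [78 0b fc 9e db]
D2: mem[0x18..0x1f] <- [fd e8 80 f9 78 0b fc 9e]
D3: mem[0x10..0x13] <- [80 f9 78 0b]
D4: mem[0x0e..0x0f] <- [db fd]
D5: mem[0x15..0x1b] <- [fd e8 80 f9 78 0b fc]
query mem[0x0e]=0xdb, mem[0x1a]=0x0b, mem[0x0b]=0x0b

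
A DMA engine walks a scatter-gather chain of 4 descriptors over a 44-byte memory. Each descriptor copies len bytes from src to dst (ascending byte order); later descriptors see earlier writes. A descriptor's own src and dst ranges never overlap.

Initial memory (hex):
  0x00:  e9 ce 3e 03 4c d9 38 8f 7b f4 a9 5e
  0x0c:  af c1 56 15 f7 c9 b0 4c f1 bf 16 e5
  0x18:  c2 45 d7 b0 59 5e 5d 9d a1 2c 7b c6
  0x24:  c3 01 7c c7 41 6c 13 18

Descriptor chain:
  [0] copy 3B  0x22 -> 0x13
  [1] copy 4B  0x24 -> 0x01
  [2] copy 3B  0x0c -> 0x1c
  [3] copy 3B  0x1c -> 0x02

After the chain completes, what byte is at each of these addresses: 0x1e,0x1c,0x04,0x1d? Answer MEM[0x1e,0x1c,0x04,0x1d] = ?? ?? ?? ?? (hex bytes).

MEM[0x1e,0x1c,0x04,0x1d] = 56 af 56 c1

[0] 0x22->0x13 len=3 : 7b c6 c3
[1] 0x24->0x01 len=4 : c3 01 7c c7
[2] 0x0c->0x1c len=3 : af c1 56
[3] 0x1c->0x02 len=3 : af c1 56
query mem[0x1e]=0x56, mem[0x1c]=0xaf, mem[0x04]=0x56, mem[0x1d]=0xc1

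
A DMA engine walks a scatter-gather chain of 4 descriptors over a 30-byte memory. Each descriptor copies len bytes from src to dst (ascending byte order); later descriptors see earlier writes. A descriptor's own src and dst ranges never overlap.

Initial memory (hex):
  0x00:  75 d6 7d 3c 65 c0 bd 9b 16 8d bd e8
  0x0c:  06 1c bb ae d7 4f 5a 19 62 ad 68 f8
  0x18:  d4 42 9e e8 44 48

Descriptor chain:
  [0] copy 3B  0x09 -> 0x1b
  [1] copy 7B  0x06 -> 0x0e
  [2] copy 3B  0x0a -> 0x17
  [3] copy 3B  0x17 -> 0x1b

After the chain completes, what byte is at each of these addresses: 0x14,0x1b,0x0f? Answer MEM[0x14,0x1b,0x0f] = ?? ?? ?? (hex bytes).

[0] 0x09->0x1b len=3 : 8d bd e8
[1] 0x06->0x0e len=7 : bd 9b 16 8d bd e8 06
[2] 0x0a->0x17 len=3 : bd e8 06
[3] 0x17->0x1b len=3 : bd e8 06
query mem[0x14]=0x06, mem[0x1b]=0xbd, mem[0x0f]=0x9b

MEM[0x14,0x1b,0x0f] = 06 bd 9b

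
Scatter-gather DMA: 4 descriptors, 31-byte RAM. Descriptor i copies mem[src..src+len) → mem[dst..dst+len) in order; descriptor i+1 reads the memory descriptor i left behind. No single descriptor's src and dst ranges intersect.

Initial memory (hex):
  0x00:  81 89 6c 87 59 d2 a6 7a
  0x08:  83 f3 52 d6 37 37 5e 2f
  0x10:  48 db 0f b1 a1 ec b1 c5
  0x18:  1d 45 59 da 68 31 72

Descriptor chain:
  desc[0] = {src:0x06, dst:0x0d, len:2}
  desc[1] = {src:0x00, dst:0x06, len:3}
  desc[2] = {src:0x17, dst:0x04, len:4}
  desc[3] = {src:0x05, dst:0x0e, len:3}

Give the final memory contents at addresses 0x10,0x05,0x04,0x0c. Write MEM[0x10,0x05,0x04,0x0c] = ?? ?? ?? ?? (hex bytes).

[0] 0x06->0x0d len=2 : a6 7a
[1] 0x00->0x06 len=3 : 81 89 6c
[2] 0x17->0x04 len=4 : c5 1d 45 59
[3] 0x05->0x0e len=3 : 1d 45 59
query mem[0x10]=0x59, mem[0x05]=0x1d, mem[0x04]=0xc5, mem[0x0c]=0x37

MEM[0x10,0x05,0x04,0x0c] = 59 1d c5 37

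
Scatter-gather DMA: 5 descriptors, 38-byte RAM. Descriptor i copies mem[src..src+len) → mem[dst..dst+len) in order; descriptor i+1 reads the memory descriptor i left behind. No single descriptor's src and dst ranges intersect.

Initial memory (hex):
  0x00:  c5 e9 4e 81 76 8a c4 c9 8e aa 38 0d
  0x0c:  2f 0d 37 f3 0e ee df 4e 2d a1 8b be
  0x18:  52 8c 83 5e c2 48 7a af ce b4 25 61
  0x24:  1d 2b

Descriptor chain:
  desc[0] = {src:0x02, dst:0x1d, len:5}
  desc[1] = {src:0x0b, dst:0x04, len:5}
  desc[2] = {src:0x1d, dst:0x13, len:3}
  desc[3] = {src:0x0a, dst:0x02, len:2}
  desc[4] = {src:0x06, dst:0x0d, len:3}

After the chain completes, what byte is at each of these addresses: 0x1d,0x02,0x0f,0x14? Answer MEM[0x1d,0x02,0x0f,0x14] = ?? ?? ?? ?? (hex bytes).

MEM[0x1d,0x02,0x0f,0x14] = 4e 38 f3 81

  after D0: wrote 5B at 0x1d = 4e81768ac4
  after D1: wrote 5B at 0x04 = 0d2f0d37f3
  after D2: wrote 3B at 0x13 = 4e8176
  after D3: wrote 2B at 0x02 = 380d
  after D4: wrote 3B at 0x0d = 0d37f3
query mem[0x1d]=0x4e, mem[0x02]=0x38, mem[0x0f]=0xf3, mem[0x14]=0x81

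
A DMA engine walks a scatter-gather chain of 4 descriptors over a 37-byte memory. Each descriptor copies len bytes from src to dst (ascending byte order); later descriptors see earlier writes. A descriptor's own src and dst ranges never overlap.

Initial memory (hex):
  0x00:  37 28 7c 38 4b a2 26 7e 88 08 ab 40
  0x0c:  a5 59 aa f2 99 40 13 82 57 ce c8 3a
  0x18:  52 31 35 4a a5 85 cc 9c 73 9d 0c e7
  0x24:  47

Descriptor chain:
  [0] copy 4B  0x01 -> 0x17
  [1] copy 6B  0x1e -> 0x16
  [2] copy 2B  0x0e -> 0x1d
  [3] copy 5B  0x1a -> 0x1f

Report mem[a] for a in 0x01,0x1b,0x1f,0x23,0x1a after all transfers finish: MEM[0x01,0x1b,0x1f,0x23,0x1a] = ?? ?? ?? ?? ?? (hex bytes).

MEM[0x01,0x1b,0x1f,0x23,0x1a] = 28 e7 0c f2 0c

#0 dst[0x17+4] := {0x28,0x7c,0x38,0x4b}
#1 dst[0x16+6] := {0xcc,0x9c,0x73,0x9d,0x0c,0xe7}
#2 dst[0x1d+2] := {0xaa,0xf2}
#3 dst[0x1f+5] := {0x0c,0xe7,0xa5,0xaa,0xf2}
query mem[0x01]=0x28, mem[0x1b]=0xe7, mem[0x1f]=0x0c, mem[0x23]=0xf2, mem[0x1a]=0x0c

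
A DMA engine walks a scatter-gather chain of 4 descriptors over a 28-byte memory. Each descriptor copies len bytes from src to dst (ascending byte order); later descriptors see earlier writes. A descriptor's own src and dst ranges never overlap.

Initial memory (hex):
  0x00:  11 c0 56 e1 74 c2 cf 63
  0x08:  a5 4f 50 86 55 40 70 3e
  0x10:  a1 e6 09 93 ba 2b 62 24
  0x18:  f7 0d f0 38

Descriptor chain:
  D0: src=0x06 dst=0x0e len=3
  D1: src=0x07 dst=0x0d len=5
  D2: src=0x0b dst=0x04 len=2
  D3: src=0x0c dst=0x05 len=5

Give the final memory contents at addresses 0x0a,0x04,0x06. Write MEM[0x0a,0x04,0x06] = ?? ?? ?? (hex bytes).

MEM[0x0a,0x04,0x06] = 50 86 63

[0] 0x06->0x0e len=3 : cf 63 a5
[1] 0x07->0x0d len=5 : 63 a5 4f 50 86
[2] 0x0b->0x04 len=2 : 86 55
[3] 0x0c->0x05 len=5 : 55 63 a5 4f 50
query mem[0x0a]=0x50, mem[0x04]=0x86, mem[0x06]=0x63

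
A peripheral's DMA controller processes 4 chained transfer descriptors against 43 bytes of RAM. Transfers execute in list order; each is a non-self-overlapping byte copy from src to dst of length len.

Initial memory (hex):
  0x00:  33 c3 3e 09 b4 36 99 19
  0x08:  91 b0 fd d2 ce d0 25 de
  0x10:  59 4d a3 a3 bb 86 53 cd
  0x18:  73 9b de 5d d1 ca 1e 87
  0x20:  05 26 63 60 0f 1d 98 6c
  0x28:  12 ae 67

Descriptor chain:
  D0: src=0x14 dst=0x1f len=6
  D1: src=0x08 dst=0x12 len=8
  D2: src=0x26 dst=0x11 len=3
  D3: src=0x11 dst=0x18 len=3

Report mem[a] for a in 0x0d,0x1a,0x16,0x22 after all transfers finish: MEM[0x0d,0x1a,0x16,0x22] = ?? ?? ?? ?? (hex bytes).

[0] 0x14->0x1f len=6 : bb 86 53 cd 73 9b
[1] 0x08->0x12 len=8 : 91 b0 fd d2 ce d0 25 de
[2] 0x26->0x11 len=3 : 98 6c 12
[3] 0x11->0x18 len=3 : 98 6c 12
query mem[0x0d]=0xd0, mem[0x1a]=0x12, mem[0x16]=0xce, mem[0x22]=0xcd

MEM[0x0d,0x1a,0x16,0x22] = d0 12 ce cd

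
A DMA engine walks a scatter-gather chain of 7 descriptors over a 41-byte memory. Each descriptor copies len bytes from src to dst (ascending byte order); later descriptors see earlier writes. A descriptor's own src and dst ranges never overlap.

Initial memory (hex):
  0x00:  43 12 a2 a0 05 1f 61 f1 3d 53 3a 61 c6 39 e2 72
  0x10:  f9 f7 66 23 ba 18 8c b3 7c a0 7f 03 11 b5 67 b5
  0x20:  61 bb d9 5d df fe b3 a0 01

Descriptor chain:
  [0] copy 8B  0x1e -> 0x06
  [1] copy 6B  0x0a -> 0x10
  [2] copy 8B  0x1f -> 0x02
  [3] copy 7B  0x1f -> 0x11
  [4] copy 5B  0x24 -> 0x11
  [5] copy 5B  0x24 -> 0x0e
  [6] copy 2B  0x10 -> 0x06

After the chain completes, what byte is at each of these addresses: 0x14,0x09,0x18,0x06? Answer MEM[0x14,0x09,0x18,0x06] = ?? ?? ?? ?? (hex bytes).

  after D0: wrote 8B at 0x06 = 67b561bbd95ddffe
  after D1: wrote 6B at 0x10 = d95ddffee272
  after D2: wrote 8B at 0x02 = b561bbd95ddffeb3
  after D3: wrote 7B at 0x11 = b561bbd95ddffe
  after D4: wrote 5B at 0x11 = dffeb3a001
  after D5: wrote 5B at 0x0e = dffeb3a001
  after D6: wrote 2B at 0x06 = b3a0
query mem[0x14]=0xa0, mem[0x09]=0xb3, mem[0x18]=0x7c, mem[0x06]=0xb3

MEM[0x14,0x09,0x18,0x06] = a0 b3 7c b3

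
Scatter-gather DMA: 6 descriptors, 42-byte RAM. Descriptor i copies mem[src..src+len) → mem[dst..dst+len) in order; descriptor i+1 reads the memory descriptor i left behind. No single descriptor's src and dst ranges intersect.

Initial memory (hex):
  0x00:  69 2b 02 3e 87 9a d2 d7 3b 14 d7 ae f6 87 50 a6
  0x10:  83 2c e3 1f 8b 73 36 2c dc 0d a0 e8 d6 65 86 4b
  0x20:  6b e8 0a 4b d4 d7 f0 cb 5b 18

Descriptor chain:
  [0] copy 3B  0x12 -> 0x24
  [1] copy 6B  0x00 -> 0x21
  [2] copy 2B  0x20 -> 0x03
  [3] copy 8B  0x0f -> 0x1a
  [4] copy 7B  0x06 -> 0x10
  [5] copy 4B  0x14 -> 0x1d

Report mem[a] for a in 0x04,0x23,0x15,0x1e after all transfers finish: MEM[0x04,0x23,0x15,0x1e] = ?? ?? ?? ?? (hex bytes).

MEM[0x04,0x23,0x15,0x1e] = 69 02 ae ae

  after D0: wrote 3B at 0x24 = e31f8b
  after D1: wrote 6B at 0x21 = 692b023e879a
  after D2: wrote 2B at 0x03 = 6b69
  after D3: wrote 8B at 0x1a = a6832ce31f8b7336
  after D4: wrote 7B at 0x10 = d2d73b14d7aef6
  after D5: wrote 4B at 0x1d = d7aef62c
query mem[0x04]=0x69, mem[0x23]=0x02, mem[0x15]=0xae, mem[0x1e]=0xae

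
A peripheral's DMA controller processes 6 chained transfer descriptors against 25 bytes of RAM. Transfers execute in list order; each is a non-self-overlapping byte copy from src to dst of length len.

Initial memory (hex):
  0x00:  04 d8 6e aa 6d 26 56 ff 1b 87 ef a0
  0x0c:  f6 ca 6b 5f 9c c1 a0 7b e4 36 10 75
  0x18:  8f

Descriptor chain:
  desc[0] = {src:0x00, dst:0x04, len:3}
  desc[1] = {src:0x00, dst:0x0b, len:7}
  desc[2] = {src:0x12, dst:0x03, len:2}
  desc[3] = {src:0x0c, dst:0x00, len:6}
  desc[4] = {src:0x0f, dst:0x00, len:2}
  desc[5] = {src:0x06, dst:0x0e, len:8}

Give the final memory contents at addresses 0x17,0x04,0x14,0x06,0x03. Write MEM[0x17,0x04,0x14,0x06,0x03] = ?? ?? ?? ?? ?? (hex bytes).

MEM[0x17,0x04,0x14,0x06,0x03] = 75 d8 d8 6e 04

  after D0: wrote 3B at 0x04 = 04d86e
  after D1: wrote 7B at 0x0b = 04d86eaa04d86e
  after D2: wrote 2B at 0x03 = a07b
  after D3: wrote 6B at 0x00 = d86eaa04d86e
  after D4: wrote 2B at 0x00 = 04d8
  after D5: wrote 8B at 0x0e = 6eff1b87ef04d86e
query mem[0x17]=0x75, mem[0x04]=0xd8, mem[0x14]=0xd8, mem[0x06]=0x6e, mem[0x03]=0x04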